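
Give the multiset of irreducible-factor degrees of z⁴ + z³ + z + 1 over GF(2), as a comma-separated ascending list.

Write h(z) = z⁴ + z³ + z + 1.
Roots in GF(2): h(0) = 1; h(1) = 0 → root.
Linear factors from roots: (z + 1).
Complete factorization: h(z) = (z + 1)^2·(z² + z + 1).
Factor degrees with multiplicity: 1 + 1 + 2 = 4.

1, 1, 2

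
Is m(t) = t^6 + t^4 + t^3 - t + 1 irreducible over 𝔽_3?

Check for roots in 𝔽_3: m(0) = 1; m(1) = 0 → root; m(2) = 0 → root.
m(1) = 0, so (t − 1) divides m(t); m is reducible.

No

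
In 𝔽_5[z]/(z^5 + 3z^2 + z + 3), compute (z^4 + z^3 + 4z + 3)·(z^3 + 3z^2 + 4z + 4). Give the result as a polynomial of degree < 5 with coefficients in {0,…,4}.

Multiply in 𝔽_5[z]: (z^4 + z^3 + 4z + 3)·(z^3 + 3z^2 + 4z + 4) = z^7 + 4z^6 + 2z^5 + 2z^4 + 4z^3 + 3z + 2.
Reduce using z^5 ≡ 2z^2 + 4z + 2 (mod z^5 + 3z^2 + z + 3).
Reduced: 4z^4 + z^3 + 2z^2 + 4z + 1.

4z^4 + z^3 + 2z^2 + 4z + 1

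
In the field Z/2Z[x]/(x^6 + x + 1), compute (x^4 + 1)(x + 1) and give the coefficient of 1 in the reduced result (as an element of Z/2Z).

1

Multiply in Z/2Z[x]: (x^4 + 1)·(x + 1) = x^5 + x^4 + x + 1.
Reduced: x^5 + x^4 + x + 1.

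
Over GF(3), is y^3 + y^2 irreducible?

No

Write f(y) = y^3 + y^2.
Check for roots in GF(3): f(0) = 0 → root; f(1) = 2; f(2) = 0 → root.
f(0) = 0, so (y) divides f(y); f is reducible.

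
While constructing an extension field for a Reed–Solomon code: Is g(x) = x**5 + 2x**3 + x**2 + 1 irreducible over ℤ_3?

Check for roots in ℤ_3: g(0) = 1; g(1) = 2; g(2) = 2.
No roots, so no linear factors.
Monic irreducibles of degree 2 over GF(3): x**2 + 1, x**2 + x + 2, x**2 + 2x + 2.
None of them divide g (all give nonzero remainder).
No irreducible factor of degree ≤ 2 exists, so g is irreducible over GF(3).

Yes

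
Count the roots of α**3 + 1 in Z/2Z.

Write f(α) = α**3 + 1.
Evaluate at each of the 2 elements of Z/2Z:
f(0) = 1; f(1) = 0 → root.
Roots: {1}.

1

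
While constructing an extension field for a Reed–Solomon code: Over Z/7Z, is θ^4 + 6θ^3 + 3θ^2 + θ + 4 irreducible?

Yes

Write g(θ) = θ^4 + 6θ^3 + 3θ^2 + θ + 4.
Check for roots in Z/7Z: g(0) = 4; g(1) = 1; g(2) = 5; g(3) = 4; g(4) = 3; g(5) = 3; g(6) = 1.
No roots, so no linear factors.
Degree-2 irreducible divisors: test the 21 monic irreducibles of degree 2 over GF(7).
None of them divide g (all give nonzero remainder).
No irreducible factor of degree ≤ 2 exists, so g is irreducible over GF(7).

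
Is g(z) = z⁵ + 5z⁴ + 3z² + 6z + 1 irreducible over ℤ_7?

No

Check for roots in ℤ_7: g(0) = 1; g(1) = 2; g(2) = 4; g(3) = 1; g(4) = 4; g(5) = 0 → root; g(6) = 2.
g(5) = 0, so (z − 5) divides g(z); g is reducible.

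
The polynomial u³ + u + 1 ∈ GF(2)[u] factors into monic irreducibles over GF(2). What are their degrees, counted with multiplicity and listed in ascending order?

3

Write h(u) = u³ + u + 1.
Roots in GF(2): h(0) = 1; h(1) = 1.
Complete factorization: h(u) = (u³ + u + 1).
Factor degrees with multiplicity: 3 = 3.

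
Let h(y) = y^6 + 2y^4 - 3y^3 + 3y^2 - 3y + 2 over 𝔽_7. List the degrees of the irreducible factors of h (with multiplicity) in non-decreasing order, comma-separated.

1, 1, 2, 2

Linear factors from roots: (y + 2), (y + 1).
Complete factorization: h(y) = (y + 1)·(y + 2)·(y^2 + 1)·(y^2 - 3y + 1).
Factor degrees with multiplicity: 1 + 1 + 2 + 2 = 6.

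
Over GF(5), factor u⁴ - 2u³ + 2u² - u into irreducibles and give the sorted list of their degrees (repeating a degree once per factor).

Write f(u) = u⁴ - 2u³ + 2u² - u.
Roots in GF(5): f(0) = 0 → root; f(1) = 0 → root; f(2) = 1; f(3) = 2; f(4) = 1.
Linear factors from roots: (u), (u - 1).
Complete factorization: f(u) = (u)·(u - 1)·(u² - u + 1).
Factor degrees with multiplicity: 1 + 1 + 2 = 4.

1, 1, 2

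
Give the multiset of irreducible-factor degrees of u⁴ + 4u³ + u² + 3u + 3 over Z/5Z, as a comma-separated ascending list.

Write f(u) = u⁴ + 4u³ + u² + 3u + 3.
Roots in Z/5Z: f(0) = 3; f(1) = 2; f(2) = 1; f(3) = 0 → root; f(4) = 3.
Linear factors from roots: (u + 2).
Complete factorization: f(u) = (u + 2)^2·(u² + 2).
Factor degrees with multiplicity: 1 + 1 + 2 = 4.

1, 1, 2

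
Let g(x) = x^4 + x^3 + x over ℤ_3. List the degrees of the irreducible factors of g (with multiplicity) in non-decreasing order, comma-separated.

1, 1, 2

Roots in ℤ_3: g(0) = 0 → root; g(1) = 0 → root; g(2) = 2.
Linear factors from roots: (x), (x + 2).
Complete factorization: g(x) = (x)·(x + 2)·(x^2 + 2x + 2).
Factor degrees with multiplicity: 1 + 1 + 2 = 4.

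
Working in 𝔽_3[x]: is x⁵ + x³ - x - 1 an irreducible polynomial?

Write g(x) = x⁵ + x³ - x - 1.
Check for roots in 𝔽_3: g(0) = 2; g(1) = 0 → root; g(2) = 1.
g(1) = 0, so (x − 1) divides g(x); g is reducible.

No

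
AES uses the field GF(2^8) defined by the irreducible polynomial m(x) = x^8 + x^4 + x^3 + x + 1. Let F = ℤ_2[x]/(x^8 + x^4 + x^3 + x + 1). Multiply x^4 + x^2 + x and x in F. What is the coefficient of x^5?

1

Multiply in ℤ_2[x]: (x^4 + x^2 + x)·(x) = x^5 + x^3 + x^2.
Reduced: x^5 + x^3 + x^2.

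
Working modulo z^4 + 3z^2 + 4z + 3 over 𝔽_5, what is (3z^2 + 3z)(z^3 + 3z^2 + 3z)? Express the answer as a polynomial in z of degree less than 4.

Multiply in 𝔽_5[z]: (3z^2 + 3z)·(z^3 + 3z^2 + 3z) = 3z^5 + 2z^4 + 3z^3 + 4z^2.
Reduce using z^4 ≡ 2z^2 + z + 2 (mod z^4 + 3z^2 + 4z + 3).
Reduced: 4z^3 + z^2 + 3z + 4.

4z^3 + z^2 + 3z + 4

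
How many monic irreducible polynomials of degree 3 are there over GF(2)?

Gauss's count: N_{2}(3) = (1/3) Σ_{d|3} μ(3/d)·2^d.
Divisors of 3: 1, 3; μ(3/d) for each: -1, 1.
Σ = − 2^1 + 2^3 = 6.
N = 6/3 = 2.

2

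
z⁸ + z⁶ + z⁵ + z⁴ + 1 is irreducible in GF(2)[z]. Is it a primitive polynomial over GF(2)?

Yes

Write f(z) = z⁸ + z⁶ + z⁵ + z⁴ + 1.
|GF(2^8)^×| = 2^8 − 1 = 255. Prime factorization: 255 = 3·5·17.
f is primitive ⇔ z has order 255 in GF(2)[z]/(f), i.e. z^(255/q) ≠ 1 for each prime q | 255.
z^(85) mod f = z⁷ + z⁶ + z⁴ + z³ + z + 1.
z^(51) mod f = z⁶ + z³ + z² + 1.
z^(15) mod f = z⁷ + z⁶ + 1.
None equal 1, so z has full order 255; f is primitive.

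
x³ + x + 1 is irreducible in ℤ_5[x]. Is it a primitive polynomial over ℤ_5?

No

Write f(x) = x³ + x + 1.
|GF(5^3)^×| = 5^3 − 1 = 124. Prime factorization: 124 = 2^2·31.
f is primitive ⇔ x has order 124 in GF(5)[x]/(f), i.e. x^(124/q) ≠ 1 for each prime q | 124.
x^(62) mod f = 1
x^(4) mod f = 4x² + 4x.
Since x^(62) = 1, the order of x divides 62 < 124; not primitive.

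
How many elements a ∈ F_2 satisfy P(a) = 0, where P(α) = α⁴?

Evaluate at each of the 2 elements of F_2:
P(0) = 0 → root; P(1) = 1.
Roots: {0}.

1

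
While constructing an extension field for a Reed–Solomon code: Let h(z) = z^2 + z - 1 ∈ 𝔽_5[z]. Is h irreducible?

Check for roots in 𝔽_5: h(0) = 4; h(1) = 1; h(2) = 0 → root; h(3) = 1; h(4) = 4.
h(2) = 0, so (z − 2) divides h(z); h is reducible.

No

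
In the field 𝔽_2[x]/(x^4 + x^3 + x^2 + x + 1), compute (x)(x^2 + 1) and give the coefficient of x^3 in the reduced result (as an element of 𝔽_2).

1

Multiply in 𝔽_2[x]: (x)·(x^2 + 1) = x^3 + x.
Reduced: x^3 + x.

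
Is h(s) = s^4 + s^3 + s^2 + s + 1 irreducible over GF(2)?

Check for roots in GF(2): h(0) = 1; h(1) = 1.
No roots, so no linear factors.
Monic irreducibles of degree 2 over GF(2): s^2 + s + 1.
None of them divide h (all give nonzero remainder).
No irreducible factor of degree ≤ 2 exists, so h is irreducible over GF(2).

Yes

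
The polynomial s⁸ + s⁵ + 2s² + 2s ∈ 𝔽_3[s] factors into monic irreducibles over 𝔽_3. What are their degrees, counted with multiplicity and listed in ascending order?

Write f(s) = s⁸ + s⁵ + 2s² + 2s.
Roots in 𝔽_3: f(0) = 0 → root; f(1) = 0 → root; f(2) = 0 → root.
Linear factors from roots: (s), (s + 2), (s + 1).
Complete factorization: f(s) = (s)·(s + 1)·(s + 2)·(s² + 2s + 2)·(s³ + s² + 2).
Factor degrees with multiplicity: 1 + 1 + 1 + 2 + 3 = 8.

1, 1, 1, 2, 3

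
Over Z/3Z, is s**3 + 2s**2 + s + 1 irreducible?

Yes

Write h(s) = s**3 + 2s**2 + s + 1.
Check for roots in Z/3Z: h(0) = 1; h(1) = 2; h(2) = 1.
No roots. A degree-3 polynomial over a field with no linear factor is irreducible.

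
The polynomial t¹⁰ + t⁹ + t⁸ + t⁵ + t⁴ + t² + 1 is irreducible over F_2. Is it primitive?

Write f(t) = t¹⁰ + t⁹ + t⁸ + t⁵ + t⁴ + t² + 1.
|GF(2^10)^×| = 2^10 − 1 = 1023. Prime factorization: 1023 = 3·11·31.
f is primitive ⇔ t has order 1023 in GF(2)[t]/(f), i.e. t^(1023/q) ≠ 1 for each prime q | 1023.
t^(341) mod f = 1
t^(93) mod f = t⁸ + t⁵ + t³ + t² + t.
t^(33) mod f = t⁸ + t⁶ + t² + 1.
Since t^(341) = 1, the order of t divides 341 < 1023; not primitive.

No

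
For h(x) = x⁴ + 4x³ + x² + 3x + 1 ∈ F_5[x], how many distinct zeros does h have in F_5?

1

Evaluate at each of the 5 elements of F_5:
h(0) = 1; h(1) = 0 → root; h(2) = 4; h(3) = 3; h(4) = 1.
Roots: {1}.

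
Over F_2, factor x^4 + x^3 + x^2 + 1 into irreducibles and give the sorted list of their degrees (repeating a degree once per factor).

Write h(x) = x^4 + x^3 + x^2 + 1.
Roots in F_2: h(0) = 1; h(1) = 0 → root.
Linear factors from roots: (x + 1).
Complete factorization: h(x) = (x + 1)·(x^3 + x + 1).
Factor degrees with multiplicity: 1 + 3 = 4.

1, 3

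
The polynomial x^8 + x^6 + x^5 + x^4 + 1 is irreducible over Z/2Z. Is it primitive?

Yes

Write f(x) = x^8 + x^6 + x^5 + x^4 + 1.
|GF(2^8)^×| = 2^8 − 1 = 255. Prime factorization: 255 = 3·5·17.
f is primitive ⇔ x has order 255 in GF(2)[x]/(f), i.e. x^(255/q) ≠ 1 for each prime q | 255.
x^(85) mod f = x^7 + x^6 + x^4 + x^3 + x + 1.
x^(51) mod f = x^6 + x^3 + x^2 + 1.
x^(15) mod f = x^7 + x^6 + 1.
None equal 1, so x has full order 255; f is primitive.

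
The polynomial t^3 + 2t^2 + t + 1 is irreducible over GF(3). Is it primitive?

Yes

Write f(t) = t^3 + 2t^2 + t + 1.
|GF(3^3)^×| = 3^3 − 1 = 26. Prime factorization: 26 = 2·13.
f is primitive ⇔ t has order 26 in GF(3)[t]/(f), i.e. t^(26/q) ≠ 1 for each prime q | 26.
t^(13) mod f = 2.
t^(2) mod f = t^2.
None equal 1, so t has full order 26; f is primitive.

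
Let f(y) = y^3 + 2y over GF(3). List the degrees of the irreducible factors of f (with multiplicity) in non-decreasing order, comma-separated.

Roots in GF(3): f(0) = 0 → root; f(1) = 0 → root; f(2) = 0 → root.
Linear factors from roots: (y), (y + 2), (y + 1).
Complete factorization: f(y) = (y)·(y + 1)·(y + 2).
Factor degrees with multiplicity: 1 + 1 + 1 = 3.

1, 1, 1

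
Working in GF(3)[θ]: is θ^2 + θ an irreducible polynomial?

Write f(θ) = θ^2 + θ.
Check for roots in GF(3): f(0) = 0 → root; f(1) = 2; f(2) = 0 → root.
f(0) = 0, so (θ) divides f(θ); f is reducible.

No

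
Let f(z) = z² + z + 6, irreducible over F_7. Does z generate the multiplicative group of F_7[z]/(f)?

No

|GF(7^2)^×| = 7^2 − 1 = 48. Prime factorization: 48 = 2^4·3.
f is primitive ⇔ z has order 48 in GF(7)[z]/(f), i.e. z^(48/q) ≠ 1 for each prime q | 48.
z^(24) mod f = 6.
z^(16) mod f = 1
Since z^(16) = 1, the order of z divides 16 < 48; not primitive.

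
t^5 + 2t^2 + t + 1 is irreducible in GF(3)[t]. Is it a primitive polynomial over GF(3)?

Write f(t) = t^5 + 2t^2 + t + 1.
|GF(3^5)^×| = 3^5 − 1 = 242. Prime factorization: 242 = 2·11^2.
f is primitive ⇔ t has order 242 in GF(3)[t]/(f), i.e. t^(242/q) ≠ 1 for each prime q | 242.
t^(121) mod f = 2.
t^(22) mod f = t^4 + t^3 + 2t^2 + t.
None equal 1, so t has full order 242; f is primitive.

Yes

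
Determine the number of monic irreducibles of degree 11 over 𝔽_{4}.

381300

By the necklace-counting formula, N_4(11) = (1/11) Σ_{d|11} μ(11/d)·4^d.
Divisors of 11: 1, 11; μ(11/d) for each: -1, 1.
Σ = − 4^1 + 4^11 = 4194300.
N = 4194300/11 = 381300.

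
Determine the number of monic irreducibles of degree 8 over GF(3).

810

By the necklace-counting formula, N_3(8) = (1/8) Σ_{d|8} μ(8/d)·3^d.
Divisors of 8: 1, 2, 4, 8; μ(8/d) for each: 0, 0, -1, 1.
Σ = − 3^4 + 3^8 = 6480.
N = 6480/8 = 810.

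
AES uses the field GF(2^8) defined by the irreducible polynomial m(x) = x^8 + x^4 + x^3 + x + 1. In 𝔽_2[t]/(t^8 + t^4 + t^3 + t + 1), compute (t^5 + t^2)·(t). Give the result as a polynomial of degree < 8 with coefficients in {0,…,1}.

t^6 + t^3

Multiply in 𝔽_2[t]: (t^5 + t^2)·(t) = t^6 + t^3.
Reduced: t^6 + t^3.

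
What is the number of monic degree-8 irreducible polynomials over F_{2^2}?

The number of monic irreducibles of degree 8 over GF(4) is (1/8)·Σ_{d∣8} μ(8/d) 4^d.
Divisors of 8: 1, 2, 4, 8; μ(8/d) for each: 0, 0, -1, 1.
Σ = − 4^4 + 4^8 = 65280.
N = 65280/8 = 8160.

8160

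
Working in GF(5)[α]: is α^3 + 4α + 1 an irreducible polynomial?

Write g(α) = α^3 + 4α + 1.
Check for roots in GF(5): g(0) = 1; g(1) = 1; g(2) = 2; g(3) = 0 → root; g(4) = 1.
g(3) = 0, so (α − 3) divides g(α); g is reducible.

No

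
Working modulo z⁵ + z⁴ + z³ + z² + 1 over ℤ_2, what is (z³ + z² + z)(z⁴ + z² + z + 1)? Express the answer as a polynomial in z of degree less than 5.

Multiply in ℤ_2[z]: (z³ + z² + z)·(z⁴ + z² + z + 1) = z⁷ + z⁶ + z³ + z.
Reduce using z⁵ ≡ z⁴ + z³ + z² + 1 (mod z⁵ + z⁴ + z³ + z² + 1).
Reduced: z + 1.

z + 1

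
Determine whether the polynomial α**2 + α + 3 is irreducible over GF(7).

Yes

Write g(α) = α**2 + α + 3.
Check for roots in GF(7): g(0) = 3; g(1) = 5; g(2) = 2; g(3) = 1; g(4) = 2; g(5) = 5; g(6) = 3.
No roots. A degree-2 polynomial over a field with no linear factor is irreducible.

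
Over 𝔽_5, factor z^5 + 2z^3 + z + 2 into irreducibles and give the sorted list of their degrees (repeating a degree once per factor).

Write f(z) = z^5 + 2z^3 + z + 2.
Roots in 𝔽_5: f(0) = 2; f(1) = 1; f(2) = 2; f(3) = 2; f(4) = 3.
Complete factorization: f(z) = (z^5 + 2z^3 + z + 2).
Factor degrees with multiplicity: 5 = 5.

5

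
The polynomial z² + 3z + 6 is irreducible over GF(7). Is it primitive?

Write f(z) = z² + 3z + 6.
|GF(7^2)^×| = 7^2 − 1 = 48. Prime factorization: 48 = 2^4·3.
f is primitive ⇔ z has order 48 in GF(7)[z]/(f), i.e. z^(48/q) ≠ 1 for each prime q | 48.
z^(24) mod f = 6.
z^(16) mod f = 1
Since z^(16) = 1, the order of z divides 16 < 48; not primitive.

No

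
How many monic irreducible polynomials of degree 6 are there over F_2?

Gauss's count: N_{2}(6) = (1/6) Σ_{d|6} μ(6/d)·2^d.
Divisors of 6: 1, 2, 3, 6; μ(6/d) for each: 1, -1, -1, 1.
Σ = 2^1 − 2^2 − 2^3 + 2^6 = 54.
N = 54/6 = 9.

9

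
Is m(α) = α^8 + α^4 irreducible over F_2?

Check for roots in F_2: m(0) = 0 → root; m(1) = 0 → root.
m(0) = 0, so (α) divides m(α); m is reducible.

No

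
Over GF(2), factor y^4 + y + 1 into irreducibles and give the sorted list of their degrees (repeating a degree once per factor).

4

Write h(y) = y^4 + y + 1.
Roots in GF(2): h(0) = 1; h(1) = 1.
Complete factorization: h(y) = (y^4 + y + 1).
Factor degrees with multiplicity: 4 = 4.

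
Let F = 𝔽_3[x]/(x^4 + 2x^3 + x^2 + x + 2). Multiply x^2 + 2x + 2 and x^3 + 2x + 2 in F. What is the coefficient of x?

0

Multiply in 𝔽_3[x]: (x^2 + 2x + 2)·(x^3 + 2x + 2) = x^5 + 2x^4 + x^3 + 2x + 1.
Reduce using x^4 ≡ x^3 + 2x^2 + 2x + 1 (mod x^4 + 2x^3 + x^2 + x + 2).
Reduced: 2x^2 + 1.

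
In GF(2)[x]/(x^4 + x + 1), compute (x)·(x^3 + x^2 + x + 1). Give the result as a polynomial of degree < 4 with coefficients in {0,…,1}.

x^3 + x^2 + 1

Multiply in GF(2)[x]: (x)·(x^3 + x^2 + x + 1) = x^4 + x^3 + x^2 + x.
Reduce using x^4 ≡ x + 1 (mod x^4 + x + 1).
Reduced: x^3 + x^2 + 1.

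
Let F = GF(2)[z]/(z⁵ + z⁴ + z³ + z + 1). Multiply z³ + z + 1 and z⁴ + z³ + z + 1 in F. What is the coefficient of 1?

1

Multiply in GF(2)[z]: (z³ + z + 1)·(z⁴ + z³ + z + 1) = z⁷ + z⁶ + z⁵ + z⁴ + z² + 1.
Reduce using z⁵ ≡ z⁴ + z³ + z + 1 (mod z⁵ + z⁴ + z³ + z + 1).
Reduced: z⁴ + z³ + 1.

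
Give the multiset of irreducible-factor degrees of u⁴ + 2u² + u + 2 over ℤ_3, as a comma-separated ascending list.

1, 1, 2

Write g(u) = u⁴ + 2u² + u + 2.
Roots in ℤ_3: g(0) = 2; g(1) = 0 → root; g(2) = 1.
Linear factors from roots: (u + 2).
Complete factorization: g(u) = (u + 2)^2·(u² + 2u + 2).
Factor degrees with multiplicity: 1 + 1 + 2 = 4.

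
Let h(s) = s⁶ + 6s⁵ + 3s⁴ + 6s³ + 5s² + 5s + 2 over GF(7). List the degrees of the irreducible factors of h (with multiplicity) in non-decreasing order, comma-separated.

Linear factors from roots: (s + 6), (s + 3).
Complete factorization: h(s) = (s + 3)·(s + 6)·(s² + s + 3)·(s² + 3s + 6).
Factor degrees with multiplicity: 1 + 1 + 2 + 2 = 6.

1, 1, 2, 2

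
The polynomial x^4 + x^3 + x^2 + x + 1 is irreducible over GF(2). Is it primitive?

No

Write f(x) = x^4 + x^3 + x^2 + x + 1.
|GF(2^4)^×| = 2^4 − 1 = 15. Prime factorization: 15 = 3·5.
f is primitive ⇔ x has order 15 in GF(2)[x]/(f), i.e. x^(15/q) ≠ 1 for each prime q | 15.
x^(5) mod f = 1
x^(3) mod f = x^3.
Since x^(5) = 1, the order of x divides 5 < 15; not primitive.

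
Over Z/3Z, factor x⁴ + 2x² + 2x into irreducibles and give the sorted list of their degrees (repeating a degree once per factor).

Write h(x) = x⁴ + 2x² + 2x.
Roots in Z/3Z: h(0) = 0 → root; h(1) = 2; h(2) = 1.
Linear factors from roots: (x).
Complete factorization: h(x) = (x)·(x³ + 2x + 2).
Factor degrees with multiplicity: 1 + 3 = 4.

1, 3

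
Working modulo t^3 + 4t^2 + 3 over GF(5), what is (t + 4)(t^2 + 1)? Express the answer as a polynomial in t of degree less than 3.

t + 1

Multiply in GF(5)[t]: (t + 4)·(t^2 + 1) = t^3 + 4t^2 + t + 4.
Reduce using t^3 ≡ t^2 + 2 (mod t^3 + 4t^2 + 3).
Reduced: t + 1.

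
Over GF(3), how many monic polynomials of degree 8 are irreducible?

By the necklace-counting formula, N_3(8) = (1/8) Σ_{d|8} μ(8/d)·3^d.
Divisors of 8: 1, 2, 4, 8; μ(8/d) for each: 0, 0, -1, 1.
Σ = − 3^4 + 3^8 = 6480.
N = 6480/8 = 810.

810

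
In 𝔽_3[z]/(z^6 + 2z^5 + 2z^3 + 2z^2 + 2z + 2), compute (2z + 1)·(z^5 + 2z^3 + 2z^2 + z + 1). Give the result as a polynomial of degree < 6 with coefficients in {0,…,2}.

Multiply in 𝔽_3[z]: (2z + 1)·(z^5 + 2z^3 + 2z^2 + z + 1) = 2z^6 + z^5 + z^4 + z^2 + 1.
Reduce using z^6 ≡ z^5 + z^3 + z^2 + z + 1 (mod z^6 + 2z^5 + 2z^3 + 2z^2 + 2z + 2).
Reduced: z^4 + 2z^3 + 2z.

z^4 + 2z^3 + 2z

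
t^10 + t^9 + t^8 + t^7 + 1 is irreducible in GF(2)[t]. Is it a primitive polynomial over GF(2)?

Write f(t) = t^10 + t^9 + t^8 + t^7 + 1.
|GF(2^10)^×| = 2^10 − 1 = 1023. Prime factorization: 1023 = 3·11·31.
f is primitive ⇔ t has order 1023 in GF(2)[t]/(f), i.e. t^(1023/q) ≠ 1 for each prime q | 1023.
t^(341) mod f = 1
t^(93) mod f = t^9 + t^6 + t.
t^(33) mod f = t^6 + t^5 + t^3 + t + 1.
Since t^(341) = 1, the order of t divides 341 < 1023; not primitive.

No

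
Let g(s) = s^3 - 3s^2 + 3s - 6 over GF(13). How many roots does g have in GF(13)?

3

Evaluate at each of the 13 elements of GF(13):
g(0) = 7; g(1) = 8; g(2) = 9; g(3) = 3; g(4) = 9; g(5) = 7; g(6) = 3; g(7) = 3; g(8) = 0 → root; g(9) = 0 → root; g(10) = 9; g(11) = 7; g(12) = 0 → root.
Roots: {8, 9, 12}.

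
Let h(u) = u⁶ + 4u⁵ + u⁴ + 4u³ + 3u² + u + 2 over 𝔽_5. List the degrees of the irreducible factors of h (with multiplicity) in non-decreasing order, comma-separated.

Roots in 𝔽_5: h(0) = 2; h(1) = 1; h(2) = 1; h(3) = 2; h(4) = 3.
Complete factorization: h(u) = (u² + 3)·(u² + u + 1)·(u² + 3u + 4).
Factor degrees with multiplicity: 2 + 2 + 2 = 6.

2, 2, 2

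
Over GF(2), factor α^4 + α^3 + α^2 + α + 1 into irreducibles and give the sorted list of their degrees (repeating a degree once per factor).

Write g(α) = α^4 + α^3 + α^2 + α + 1.
Roots in GF(2): g(0) = 1; g(1) = 1.
Complete factorization: g(α) = (α^4 + α^3 + α^2 + α + 1).
Factor degrees with multiplicity: 4 = 4.

4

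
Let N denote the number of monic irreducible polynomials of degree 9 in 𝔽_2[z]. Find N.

56

x^(2^9) − x is the product of all monic irreducibles of degree dividing 9; Möbius inversion gives N = (1/9) Σ μ(9/d)·2^d.
Divisors of 9: 1, 3, 9; μ(9/d) for each: 0, -1, 1.
Σ = − 2^3 + 2^9 = 504.
N = 504/9 = 56.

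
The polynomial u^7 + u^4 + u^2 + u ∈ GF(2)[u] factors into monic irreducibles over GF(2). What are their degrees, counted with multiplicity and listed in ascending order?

Write g(u) = u^7 + u^4 + u^2 + u.
Roots in GF(2): g(0) = 0 → root; g(1) = 0 → root.
Linear factors from roots: (u), (u + 1).
Complete factorization: g(u) = (u)·(u + 1)^3·(u^3 + u^2 + 1).
Factor degrees with multiplicity: 1 + 1 + 1 + 1 + 3 = 7.

1, 1, 1, 1, 3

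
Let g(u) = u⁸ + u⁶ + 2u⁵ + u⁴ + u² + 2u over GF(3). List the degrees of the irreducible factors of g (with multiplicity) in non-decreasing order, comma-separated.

Roots in GF(3): g(0) = 0 → root; g(1) = 2; g(2) = 0 → root.
Linear factors from roots: (u), (u + 1).
Complete factorization: g(u) = (u)·(u + 1)·(u² + u + 2)·(u² + 2u + 2)^2.
Factor degrees with multiplicity: 1 + 1 + 2 + 2 + 2 = 8.

1, 1, 2, 2, 2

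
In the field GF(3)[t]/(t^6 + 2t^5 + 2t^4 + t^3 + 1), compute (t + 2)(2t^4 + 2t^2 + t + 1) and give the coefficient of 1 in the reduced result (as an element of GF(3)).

2

Multiply in GF(3)[t]: (t + 2)·(2t^4 + 2t^2 + t + 1) = 2t^5 + t^4 + 2t^3 + 2t^2 + 2.
Reduced: 2t^5 + t^4 + 2t^3 + 2t^2 + 2.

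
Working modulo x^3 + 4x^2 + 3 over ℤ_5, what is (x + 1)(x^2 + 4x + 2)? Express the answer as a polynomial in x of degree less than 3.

Multiply in ℤ_5[x]: (x + 1)·(x^2 + 4x + 2) = x^3 + x + 2.
Reduce using x^3 ≡ x^2 + 2 (mod x^3 + 4x^2 + 3).
Reduced: x^2 + x + 4.

x^2 + x + 4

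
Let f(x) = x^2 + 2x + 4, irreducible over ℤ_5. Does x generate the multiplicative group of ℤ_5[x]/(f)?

|GF(5^2)^×| = 5^2 − 1 = 24. Prime factorization: 24 = 2^3·3.
f is primitive ⇔ x has order 24 in GF(5)[x]/(f), i.e. x^(24/q) ≠ 1 for each prime q | 24.
x^(12) mod f = 1
x^(8) mod f = 2x + 4.
Since x^(12) = 1, the order of x divides 12 < 24; not primitive.

No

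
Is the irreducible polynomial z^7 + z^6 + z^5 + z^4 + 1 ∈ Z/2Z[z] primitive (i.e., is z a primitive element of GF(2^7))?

Yes

Write f(z) = z^7 + z^6 + z^5 + z^4 + 1.
|GF(2^7)^×| = 2^7 − 1 = 127. Prime factorization: 127 = 127.
f is primitive ⇔ z has order 127 in GF(2)[z]/(f), i.e. z^(127/q) ≠ 1 for each prime q | 127.
z^(1) mod f = z.
None equal 1, so z has full order 127; f is primitive.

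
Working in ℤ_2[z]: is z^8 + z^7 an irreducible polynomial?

No

Write g(z) = z^8 + z^7.
Check for roots in ℤ_2: g(0) = 0 → root; g(1) = 0 → root.
g(0) = 0, so (z) divides g(z); g is reducible.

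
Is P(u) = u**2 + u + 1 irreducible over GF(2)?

Check for roots in GF(2): P(0) = 1; P(1) = 1.
No roots. A degree-2 polynomial over a field with no linear factor is irreducible.

Yes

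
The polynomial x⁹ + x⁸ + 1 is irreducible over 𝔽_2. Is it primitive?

No

Write f(x) = x⁹ + x⁸ + 1.
|GF(2^9)^×| = 2^9 − 1 = 511. Prime factorization: 511 = 7·73.
f is primitive ⇔ x has order 511 in GF(2)[x]/(f), i.e. x^(511/q) ≠ 1 for each prime q | 511.
x^(73) mod f = 1
x^(7) mod f = x⁷.
Since x^(73) = 1, the order of x divides 73 < 511; not primitive.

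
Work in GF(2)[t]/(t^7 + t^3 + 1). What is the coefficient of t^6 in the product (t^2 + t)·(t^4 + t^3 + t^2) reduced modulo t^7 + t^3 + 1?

Multiply in GF(2)[t]: (t^2 + t)·(t^4 + t^3 + t^2) = t^6 + t^3.
Reduced: t^6 + t^3.

1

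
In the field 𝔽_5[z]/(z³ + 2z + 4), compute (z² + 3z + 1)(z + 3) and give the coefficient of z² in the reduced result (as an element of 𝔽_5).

1

Multiply in 𝔽_5[z]: (z² + 3z + 1)·(z + 3) = z³ + z² + 3.
Reduce using z³ ≡ 3z + 1 (mod z³ + 2z + 4).
Reduced: z² + 3z + 4.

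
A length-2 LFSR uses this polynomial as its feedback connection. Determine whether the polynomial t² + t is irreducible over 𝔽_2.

Write h(t) = t² + t.
Check for roots in 𝔽_2: h(0) = 0 → root; h(1) = 0 → root.
h(0) = 0, so (t) divides h(t); h is reducible.

No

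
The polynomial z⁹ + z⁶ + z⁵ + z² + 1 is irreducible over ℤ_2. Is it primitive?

No

Write f(z) = z⁹ + z⁶ + z⁵ + z² + 1.
|GF(2^9)^×| = 2^9 − 1 = 511. Prime factorization: 511 = 7·73.
f is primitive ⇔ z has order 511 in GF(2)[z]/(f), i.e. z^(511/q) ≠ 1 for each prime q | 511.
z^(73) mod f = 1
z^(7) mod f = z⁷.
Since z^(73) = 1, the order of z divides 73 < 511; not primitive.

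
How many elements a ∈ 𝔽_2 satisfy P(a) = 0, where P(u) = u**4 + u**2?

Evaluate at each of the 2 elements of 𝔽_2:
P(0) = 0 → root; P(1) = 0 → root.
Roots: {0, 1}.

2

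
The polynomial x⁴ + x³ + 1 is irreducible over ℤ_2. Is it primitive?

Yes

Write f(x) = x⁴ + x³ + 1.
|GF(2^4)^×| = 2^4 − 1 = 15. Prime factorization: 15 = 3·5.
f is primitive ⇔ x has order 15 in GF(2)[x]/(f), i.e. x^(15/q) ≠ 1 for each prime q | 15.
x^(5) mod f = x³ + x + 1.
x^(3) mod f = x³.
None equal 1, so x has full order 15; f is primitive.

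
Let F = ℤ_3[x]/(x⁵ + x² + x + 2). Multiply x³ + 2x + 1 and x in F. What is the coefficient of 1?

Multiply in ℤ_3[x]: (x³ + 2x + 1)·(x) = x⁴ + 2x² + x.
Reduced: x⁴ + 2x² + x.

0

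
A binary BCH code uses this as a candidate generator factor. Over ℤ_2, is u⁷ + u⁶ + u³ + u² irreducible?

Write m(u) = u⁷ + u⁶ + u³ + u².
Check for roots in ℤ_2: m(0) = 0 → root; m(1) = 0 → root.
m(0) = 0, so (u) divides m(u); m is reducible.

No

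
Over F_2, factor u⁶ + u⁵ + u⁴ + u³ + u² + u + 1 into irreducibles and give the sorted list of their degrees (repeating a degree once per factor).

Write f(u) = u⁶ + u⁵ + u⁴ + u³ + u² + u + 1.
Roots in F_2: f(0) = 1; f(1) = 1.
Complete factorization: f(u) = (u³ + u + 1)·(u³ + u² + 1).
Factor degrees with multiplicity: 3 + 3 = 6.

3, 3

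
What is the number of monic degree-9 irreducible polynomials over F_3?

2184

By the necklace-counting formula, N_3(9) = (1/9) Σ_{d|9} μ(9/d)·3^d.
Divisors of 9: 1, 3, 9; μ(9/d) for each: 0, -1, 1.
Σ = − 3^3 + 3^9 = 19656.
N = 19656/9 = 2184.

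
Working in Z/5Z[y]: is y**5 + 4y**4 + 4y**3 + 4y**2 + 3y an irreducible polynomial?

No

Write m(y) = y**5 + 4y**4 + 4y**3 + 4y**2 + 3y.
Check for roots in Z/5Z: m(0) = 0 → root; m(1) = 1; m(2) = 0 → root; m(3) = 0 → root; m(4) = 0 → root.
m(0) = 0, so (y) divides m(y); m is reducible.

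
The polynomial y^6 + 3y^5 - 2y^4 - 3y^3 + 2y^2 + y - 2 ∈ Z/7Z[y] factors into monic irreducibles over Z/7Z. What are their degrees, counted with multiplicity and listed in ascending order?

1, 1, 2, 2

Write g(y) = y^6 + 3y^5 - 2y^4 - 3y^3 + 2y^2 + y - 2.
Linear factors from roots: (y - 1), (y - 2).
Complete factorization: g(y) = (y - 2)·(y - 1)·(y^2 + 1)·(y^2 - y - 1).
Factor degrees with multiplicity: 1 + 1 + 2 + 2 = 6.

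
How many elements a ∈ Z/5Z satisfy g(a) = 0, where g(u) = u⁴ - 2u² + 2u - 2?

2

Evaluate at each of the 5 elements of Z/5Z:
g(0) = 3; g(1) = 4; g(2) = 0 → root; g(3) = 2; g(4) = 0 → root.
Roots: {2, 4}.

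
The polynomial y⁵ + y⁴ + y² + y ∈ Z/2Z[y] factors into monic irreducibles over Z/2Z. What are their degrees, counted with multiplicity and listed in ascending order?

Write g(y) = y⁵ + y⁴ + y² + y.
Roots in Z/2Z: g(0) = 0 → root; g(1) = 0 → root.
Linear factors from roots: (y), (y + 1).
Complete factorization: g(y) = (y)·(y + 1)^2·(y² + y + 1).
Factor degrees with multiplicity: 1 + 1 + 1 + 2 = 5.

1, 1, 1, 2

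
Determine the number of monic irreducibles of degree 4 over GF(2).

3

x^(2^4) − x is the product of all monic irreducibles of degree dividing 4; Möbius inversion gives N = (1/4) Σ μ(4/d)·2^d.
Divisors of 4: 1, 2, 4; μ(4/d) for each: 0, -1, 1.
Σ = − 2^2 + 2^4 = 12.
N = 12/4 = 3.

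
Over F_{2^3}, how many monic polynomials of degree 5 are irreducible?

6552

The number of monic irreducibles of degree 5 over GF(8) is (1/5)·Σ_{d∣5} μ(5/d) 8^d.
Divisors of 5: 1, 5; μ(5/d) for each: -1, 1.
Σ = − 8^1 + 8^5 = 32760.
N = 32760/5 = 6552.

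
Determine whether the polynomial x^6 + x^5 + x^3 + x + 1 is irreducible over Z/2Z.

Write g(x) = x^6 + x^5 + x^3 + x + 1.
Check for roots in Z/2Z: g(0) = 1; g(1) = 1.
No roots, so no linear factors.
Monic irreducibles of degree 2 over GF(2): x^2 + x + 1.
x^2 + x + 1 divides g: g(x) = (x^2 + x + 1)·(x^4 + x^2 + 1).

No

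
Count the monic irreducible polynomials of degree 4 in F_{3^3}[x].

Gauss's count: N_{27}(4) = (1/4) Σ_{d|4} μ(4/d)·27^d.
Divisors of 4: 1, 2, 4; μ(4/d) for each: 0, -1, 1.
Σ = − 27^2 + 27^4 = 530712.
N = 530712/4 = 132678.

132678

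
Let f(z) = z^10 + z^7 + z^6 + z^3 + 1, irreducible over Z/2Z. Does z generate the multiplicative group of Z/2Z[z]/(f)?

No

|GF(2^10)^×| = 2^10 − 1 = 1023. Prime factorization: 1023 = 3·11·31.
f is primitive ⇔ z has order 1023 in GF(2)[z]/(f), i.e. z^(1023/q) ≠ 1 for each prime q | 1023.
z^(341) mod f = 1
z^(93) mod f = z^8 + z^7 + z^6 + z^5 + z^4 + z^2.
z^(33) mod f = z^9 + z^7 + z^6 + z^5 + z^4 + z + 1.
Since z^(341) = 1, the order of z divides 341 < 1023; not primitive.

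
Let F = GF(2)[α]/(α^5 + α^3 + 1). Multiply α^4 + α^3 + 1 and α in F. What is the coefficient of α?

1

Multiply in GF(2)[α]: (α^4 + α^3 + 1)·(α) = α^5 + α^4 + α.
Reduce using α^5 ≡ α^3 + 1 (mod α^5 + α^3 + 1).
Reduced: α^4 + α^3 + α + 1.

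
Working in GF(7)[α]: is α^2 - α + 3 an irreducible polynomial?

Write g(α) = α^2 - α + 3.
Check for roots in GF(7): g(0) = 3; g(1) = 3; g(2) = 5; g(3) = 2; g(4) = 1; g(5) = 2; g(6) = 5.
No roots. A degree-2 polynomial over a field with no linear factor is irreducible.

Yes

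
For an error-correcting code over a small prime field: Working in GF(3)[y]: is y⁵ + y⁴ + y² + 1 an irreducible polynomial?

Write P(y) = y⁵ + y⁴ + y² + 1.
Check for roots in GF(3): P(0) = 1; P(1) = 1; P(2) = 2.
No roots, so no linear factors.
Monic irreducibles of degree 2 over GF(3): y² + 1, y² + y + 2, y² + 2y + 2.
None of them divide P (all give nonzero remainder).
No irreducible factor of degree ≤ 2 exists, so P is irreducible over GF(3).

Yes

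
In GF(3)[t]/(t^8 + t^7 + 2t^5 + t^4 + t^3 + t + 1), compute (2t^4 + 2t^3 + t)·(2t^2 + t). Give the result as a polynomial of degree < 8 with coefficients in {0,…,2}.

t^6 + 2t^4 + 2t^3 + t^2

Multiply in GF(3)[t]: (2t^4 + 2t^3 + t)·(2t^2 + t) = t^6 + 2t^4 + 2t^3 + t^2.
Reduced: t^6 + 2t^4 + 2t^3 + t^2.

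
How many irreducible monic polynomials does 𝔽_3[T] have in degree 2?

x^(3^2) − x is the product of all monic irreducibles of degree dividing 2; Möbius inversion gives N = (1/2) Σ μ(2/d)·3^d.
Divisors of 2: 1, 2; μ(2/d) for each: -1, 1.
Σ = − 3^1 + 3^2 = 6.
N = 6/2 = 3.

3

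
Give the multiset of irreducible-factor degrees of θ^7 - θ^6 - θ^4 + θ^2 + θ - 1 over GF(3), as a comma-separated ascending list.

Write h(θ) = θ^7 - θ^6 - θ^4 + θ^2 + θ - 1.
Roots in GF(3): h(0) = 2; h(1) = 0 → root; h(2) = 2.
Linear factors from roots: (θ - 1).
Complete factorization: h(θ) = (θ - 1)^2·(θ^2 + θ - 1)·(θ^3 - θ + 1).
Factor degrees with multiplicity: 1 + 1 + 2 + 3 = 7.

1, 1, 2, 3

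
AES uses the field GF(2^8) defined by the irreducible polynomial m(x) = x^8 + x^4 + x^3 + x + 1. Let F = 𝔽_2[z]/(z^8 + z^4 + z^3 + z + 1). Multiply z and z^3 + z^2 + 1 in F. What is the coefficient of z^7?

0

Multiply in 𝔽_2[z]: (z)·(z^3 + z^2 + 1) = z^4 + z^3 + z.
Reduced: z^4 + z^3 + z.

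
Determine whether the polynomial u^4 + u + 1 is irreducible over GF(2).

Yes

Write m(u) = u^4 + u + 1.
Check for roots in GF(2): m(0) = 1; m(1) = 1.
No roots, so no linear factors.
Monic irreducibles of degree 2 over GF(2): u^2 + u + 1.
None of them divide m (all give nonzero remainder).
No irreducible factor of degree ≤ 2 exists, so m is irreducible over GF(2).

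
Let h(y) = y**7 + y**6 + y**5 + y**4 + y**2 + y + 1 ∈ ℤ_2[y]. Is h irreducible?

Check for roots in ℤ_2: h(0) = 1; h(1) = 1.
No roots, so no linear factors.
Monic irreducibles of degree 2 over GF(2): y**2 + y + 1.
None of them divide h (all give nonzero remainder).
Monic irreducibles of degree 3 over GF(2): y**3 + y + 1, y**3 + y**2 + 1.
None of them divide h (all give nonzero remainder).
No irreducible factor of degree ≤ 3 exists, so h is irreducible over GF(2).

Yes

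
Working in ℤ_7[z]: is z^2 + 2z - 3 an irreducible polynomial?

Write h(z) = z^2 + 2z - 3.
Check for roots in ℤ_7: h(0) = 4; h(1) = 0 → root; h(2) = 5; h(3) = 5; h(4) = 0 → root; h(5) = 4; h(6) = 3.
h(1) = 0, so (z − 1) divides h(z); h is reducible.

No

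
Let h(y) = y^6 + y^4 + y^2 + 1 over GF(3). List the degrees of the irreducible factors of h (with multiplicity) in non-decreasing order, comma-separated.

Roots in GF(3): h(0) = 1; h(1) = 1; h(2) = 1.
Complete factorization: h(y) = (y^2 + 1)·(y^2 + y - 1)·(y^2 - y - 1).
Factor degrees with multiplicity: 2 + 2 + 2 = 6.

2, 2, 2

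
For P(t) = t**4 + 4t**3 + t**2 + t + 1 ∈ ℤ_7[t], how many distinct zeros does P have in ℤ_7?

0

Evaluate at each of the 7 elements of ℤ_7:
P(0) = 1; P(1) = 1; P(2) = 6; P(3) = 6; P(4) = 1; P(5) = 1; P(6) = 5.
No element is a root.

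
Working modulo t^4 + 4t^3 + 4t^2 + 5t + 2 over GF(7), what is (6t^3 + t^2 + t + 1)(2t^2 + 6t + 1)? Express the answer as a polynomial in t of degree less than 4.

Multiply in GF(7)[t]: (6t^3 + t^2 + t + 1)·(2t^2 + 6t + 1) = 5t^5 + 3t^4 + 2t^2 + 1.
Reduce using t^4 ≡ 3t^3 + 3t^2 + 2t + 5 (mod t^4 + 4t^3 + 4t^2 + 5t + 2).
Reduced: 6t^3 + 3t^2 + 5t.

6t^3 + 3t^2 + 5t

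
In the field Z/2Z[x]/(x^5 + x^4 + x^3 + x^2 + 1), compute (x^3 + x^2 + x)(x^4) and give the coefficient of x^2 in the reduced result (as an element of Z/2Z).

Multiply in Z/2Z[x]: (x^3 + x^2 + x)·(x^4) = x^7 + x^6 + x^5.
Reduce using x^5 ≡ x^4 + x^3 + x^2 + 1 (mod x^5 + x^4 + x^3 + x^2 + 1).
Reduced: x^4 + x^2.

1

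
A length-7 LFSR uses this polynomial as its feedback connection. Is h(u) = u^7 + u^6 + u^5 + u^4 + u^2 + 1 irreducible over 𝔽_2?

No

Check for roots in 𝔽_2: h(0) = 1; h(1) = 0 → root.
h(1) = 0, so (u − 1) divides h(u); h is reducible.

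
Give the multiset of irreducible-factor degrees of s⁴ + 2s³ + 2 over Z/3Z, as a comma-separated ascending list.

4

Write h(s) = s⁴ + 2s³ + 2.
Roots in Z/3Z: h(0) = 2; h(1) = 2; h(2) = 1.
Complete factorization: h(s) = (s⁴ + 2s³ + 2).
Factor degrees with multiplicity: 4 = 4.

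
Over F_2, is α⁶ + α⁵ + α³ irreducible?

Write h(α) = α⁶ + α⁵ + α³.
Check for roots in F_2: h(0) = 0 → root; h(1) = 1.
h(0) = 0, so (α) divides h(α); h is reducible.

No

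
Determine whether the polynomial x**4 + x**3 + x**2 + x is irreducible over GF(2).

No

Write f(x) = x**4 + x**3 + x**2 + x.
Check for roots in GF(2): f(0) = 0 → root; f(1) = 0 → root.
f(0) = 0, so (x) divides f(x); f is reducible.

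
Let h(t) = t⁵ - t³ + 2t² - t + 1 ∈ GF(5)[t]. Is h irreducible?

Yes

Check for roots in GF(5): h(0) = 1; h(1) = 2; h(2) = 1; h(3) = 2; h(4) = 4.
No roots, so no linear factors.
Degree-2 irreducible divisors: test the 10 monic irreducibles of degree 2 over GF(5).
None of them divide h (all give nonzero remainder).
No irreducible factor of degree ≤ 2 exists, so h is irreducible over GF(5).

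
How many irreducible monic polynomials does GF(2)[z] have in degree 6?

The number of monic irreducibles of degree 6 over GF(2) is (1/6)·Σ_{d∣6} μ(6/d) 2^d.
Divisors of 6: 1, 2, 3, 6; μ(6/d) for each: 1, -1, -1, 1.
Σ = 2^1 − 2^2 − 2^3 + 2^6 = 54.
N = 54/6 = 9.

9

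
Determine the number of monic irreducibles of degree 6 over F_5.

x^(5^6) − x is the product of all monic irreducibles of degree dividing 6; Möbius inversion gives N = (1/6) Σ μ(6/d)·5^d.
Divisors of 6: 1, 2, 3, 6; μ(6/d) for each: 1, -1, -1, 1.
Σ = 5^1 − 5^2 − 5^3 + 5^6 = 15480.
N = 15480/6 = 2580.

2580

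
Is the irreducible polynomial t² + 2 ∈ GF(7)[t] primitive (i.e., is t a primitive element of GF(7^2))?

No

Write f(t) = t² + 2.
|GF(7^2)^×| = 7^2 − 1 = 48. Prime factorization: 48 = 2^4·3.
f is primitive ⇔ t has order 48 in GF(7)[t]/(f), i.e. t^(48/q) ≠ 1 for each prime q | 48.
t^(24) mod f = 1
t^(16) mod f = 4.
Since t^(24) = 1, the order of t divides 24 < 48; not primitive.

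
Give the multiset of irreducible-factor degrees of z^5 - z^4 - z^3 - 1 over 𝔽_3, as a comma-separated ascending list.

5

Write f(z) = z^5 - z^4 - z^3 - 1.
Roots in 𝔽_3: f(0) = 2; f(1) = 1; f(2) = 1.
Complete factorization: f(z) = (z^5 - z^4 - z^3 - 1).
Factor degrees with multiplicity: 5 = 5.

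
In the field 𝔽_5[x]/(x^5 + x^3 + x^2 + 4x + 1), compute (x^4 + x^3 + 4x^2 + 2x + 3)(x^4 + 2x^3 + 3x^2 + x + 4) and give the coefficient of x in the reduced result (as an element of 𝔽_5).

3

Multiply in 𝔽_5[x]: (x^4 + x^3 + 4x^2 + 2x + 3)·(x^4 + 2x^3 + 3x^2 + x + 4) = x^8 + 3x^7 + 4x^6 + 4x^5 + 4x^4 + 2x^2 + x + 2.
Reduce using x^5 ≡ 4x^3 + 4x^2 + x + 4 (mod x^5 + x^3 + x^2 + 4x + 1).
Reduced: 4x^4 + 4x^3 + 2x^2 + 3x + 2.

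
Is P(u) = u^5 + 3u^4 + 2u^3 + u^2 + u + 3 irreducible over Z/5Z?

Check for roots in Z/5Z: P(0) = 3; P(1) = 1; P(2) = 0 → root; P(3) = 0 → root; P(4) = 3.
P(2) = 0, so (u − 2) divides P(u); P is reducible.

No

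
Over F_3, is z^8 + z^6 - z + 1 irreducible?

Yes

Write P(z) = z^8 + z^6 - z + 1.
Check for roots in F_3: P(0) = 1; P(1) = 2; P(2) = 1.
No roots, so no linear factors.
Monic irreducibles of degree 2 over GF(3): z^2 + 1, z^2 + z - 1, z^2 - z - 1.
None of them divide P (all give nonzero remainder).
Degree-3 irreducible divisors: test the 8 monic irreducibles of degree 3 over GF(3).
None of them divide P (all give nonzero remainder).
Degree-4 irreducible divisors: test the 18 monic irreducibles of degree 4 over GF(3).
None of them divide P (all give nonzero remainder).
No irreducible factor of degree ≤ 4 exists, so P is irreducible over GF(3).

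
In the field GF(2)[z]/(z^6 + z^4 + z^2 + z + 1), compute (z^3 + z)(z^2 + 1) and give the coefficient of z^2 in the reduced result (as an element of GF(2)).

0

Multiply in GF(2)[z]: (z^3 + z)·(z^2 + 1) = z^5 + z.
Reduced: z^5 + z.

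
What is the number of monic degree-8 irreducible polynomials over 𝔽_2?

x^(2^8) − x is the product of all monic irreducibles of degree dividing 8; Möbius inversion gives N = (1/8) Σ μ(8/d)·2^d.
Divisors of 8: 1, 2, 4, 8; μ(8/d) for each: 0, 0, -1, 1.
Σ = − 2^4 + 2^8 = 240.
N = 240/8 = 30.

30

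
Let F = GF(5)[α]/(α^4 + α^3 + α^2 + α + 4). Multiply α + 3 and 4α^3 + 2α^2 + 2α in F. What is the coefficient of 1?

Multiply in GF(5)[α]: (α + 3)·(4α^3 + 2α^2 + 2α) = 4α^4 + 4α^3 + 3α^2 + α.
Reduce using α^4 ≡ 4α^3 + 4α^2 + 4α + 1 (mod α^4 + α^3 + α^2 + α + 4).
Reduced: 4α^2 + 2α + 4.

4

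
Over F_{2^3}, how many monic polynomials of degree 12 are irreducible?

5726600880

Gauss's count: N_{8}(12) = (1/12) Σ_{d|12} μ(12/d)·8^d.
Divisors of 12: 1, 2, 3, 4, 6, 12; μ(12/d) for each: 0, 1, 0, -1, -1, 1.
Σ = 8^2 − 8^4 − 8^6 + 8^12 = 68719210560.
N = 68719210560/12 = 5726600880.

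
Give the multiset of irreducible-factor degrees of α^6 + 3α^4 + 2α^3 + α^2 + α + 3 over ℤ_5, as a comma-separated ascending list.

1, 2, 3

Write f(α) = α^6 + 3α^4 + 2α^3 + α^2 + α + 3.
Roots in ℤ_5: f(0) = 3; f(1) = 1; f(2) = 2; f(3) = 1; f(4) = 0 → root.
Linear factors from roots: (α + 1).
Complete factorization: f(α) = (α + 1)·(α^2 + 3)·(α^3 + 4α^2 + α + 1).
Factor degrees with multiplicity: 1 + 2 + 3 = 6.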